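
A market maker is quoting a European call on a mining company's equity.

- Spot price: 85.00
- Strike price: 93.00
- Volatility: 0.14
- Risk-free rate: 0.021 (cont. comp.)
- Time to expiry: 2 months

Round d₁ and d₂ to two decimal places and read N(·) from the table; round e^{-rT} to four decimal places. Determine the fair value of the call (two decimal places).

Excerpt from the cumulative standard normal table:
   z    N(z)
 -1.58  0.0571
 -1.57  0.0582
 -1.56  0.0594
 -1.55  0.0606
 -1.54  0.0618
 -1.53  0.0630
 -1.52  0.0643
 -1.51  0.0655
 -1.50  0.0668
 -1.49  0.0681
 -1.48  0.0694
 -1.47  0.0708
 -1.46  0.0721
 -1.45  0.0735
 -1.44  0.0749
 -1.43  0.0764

0.17

σ√T = 0.14 × 0.4082 = 0.0572
d₁ = [ln(85/93) + (0.021 + 0.14²/2)·0.1667] / 0.0572 = [-0.0899 + 0.0051] / 0.0572 = -1.4840 ≈ -1.48
d₂ = d₁ − σ√T = -1.4840 − 0.0572 = -1.5411 ≈ -1.54
exp(−rT) = exp(−0.021·0.1667) = 0.9965
C = 85·N(-1.48) − 93·0.9965·N(-1.54) = 85·0.0694 − 93·0.9965·0.0618 = 5.8990 − 5.7273 = 0.1717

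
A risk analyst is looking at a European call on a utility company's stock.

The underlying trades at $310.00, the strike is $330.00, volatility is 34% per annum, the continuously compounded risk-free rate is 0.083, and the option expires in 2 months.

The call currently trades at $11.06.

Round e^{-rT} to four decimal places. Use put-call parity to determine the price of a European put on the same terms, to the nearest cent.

exp(−rT) = exp(−0.083·0.1667) = 0.9863
Put-call parity: C − P = S − K·e^(−rT) = 310 − 330·0.9863 = 310 − 325.4790 = -15.4790
P = C − (C − P) = 11.06 − (-15.4790) = 26.5390

$26.54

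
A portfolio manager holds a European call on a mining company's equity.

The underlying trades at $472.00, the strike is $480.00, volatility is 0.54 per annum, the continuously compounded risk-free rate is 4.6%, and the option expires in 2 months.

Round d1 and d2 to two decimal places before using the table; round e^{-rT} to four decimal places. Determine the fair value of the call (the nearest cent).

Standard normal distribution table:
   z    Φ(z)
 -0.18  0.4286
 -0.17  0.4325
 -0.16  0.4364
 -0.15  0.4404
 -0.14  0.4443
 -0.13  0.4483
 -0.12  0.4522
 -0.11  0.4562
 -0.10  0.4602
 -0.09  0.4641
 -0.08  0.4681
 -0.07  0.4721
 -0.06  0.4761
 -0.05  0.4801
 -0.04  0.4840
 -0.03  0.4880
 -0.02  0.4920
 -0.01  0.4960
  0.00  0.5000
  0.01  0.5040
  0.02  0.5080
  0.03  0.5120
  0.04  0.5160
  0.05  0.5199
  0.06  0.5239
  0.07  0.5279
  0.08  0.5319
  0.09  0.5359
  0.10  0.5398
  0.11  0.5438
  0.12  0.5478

σ√T = 0.54 × 0.4082 = 0.2205
d₁ = [ln(472/480) + (0.046 + 0.54²/2)·0.1667] / 0.2205 = [-0.0168 + 0.0320] / 0.2205 = 0.0688 → 0.07
d₂ = d₁ − σ√T = 0.0688 − 0.2205 = -0.1517 → -0.15
exp(−rT) = exp(−0.046·0.1667) = 0.9924
N(d₁) = N(0.07) = 0.5279;  N(d₂) = N(-0.15) = 0.4404
C = 472·0.5279 − 480·0.9924·0.4404 = 249.1688 − 209.7854 = 39.3834

$39.38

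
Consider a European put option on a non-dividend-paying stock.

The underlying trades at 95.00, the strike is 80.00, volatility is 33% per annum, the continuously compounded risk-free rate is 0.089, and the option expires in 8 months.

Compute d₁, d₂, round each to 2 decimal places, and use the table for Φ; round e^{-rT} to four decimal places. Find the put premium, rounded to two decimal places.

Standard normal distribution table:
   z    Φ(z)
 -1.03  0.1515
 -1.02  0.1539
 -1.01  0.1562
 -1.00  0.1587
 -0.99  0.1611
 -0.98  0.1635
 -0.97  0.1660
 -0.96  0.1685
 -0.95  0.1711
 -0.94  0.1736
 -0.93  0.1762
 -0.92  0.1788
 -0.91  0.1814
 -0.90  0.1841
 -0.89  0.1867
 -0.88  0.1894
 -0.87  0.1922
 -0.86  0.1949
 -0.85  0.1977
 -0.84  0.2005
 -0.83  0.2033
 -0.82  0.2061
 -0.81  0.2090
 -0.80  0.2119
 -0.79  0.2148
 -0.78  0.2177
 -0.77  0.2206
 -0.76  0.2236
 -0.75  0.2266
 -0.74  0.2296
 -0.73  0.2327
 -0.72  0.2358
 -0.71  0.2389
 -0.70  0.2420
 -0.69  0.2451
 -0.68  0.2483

σ√T = 0.33 × 0.8165 = 0.2694
d₁ = [ln(95/80) + (0.089 + ½·0.33²)·0.6667] / (σ√T) = (0.1719 + 0.0956) / 0.2694 = 0.9927 which rounds to 0.99
d₂ = 0.9927 − 0.2694 = 0.7233 which rounds to 0.72
exp(−rT) = exp(−0.089·0.6667) = 0.9424
P = 80·0.9424·N(-0.72) − 95·N(-0.99) = 80·0.9424·0.2358 − 95·0.1611 = 17.7774 − 15.3045 = 2.4729

2.47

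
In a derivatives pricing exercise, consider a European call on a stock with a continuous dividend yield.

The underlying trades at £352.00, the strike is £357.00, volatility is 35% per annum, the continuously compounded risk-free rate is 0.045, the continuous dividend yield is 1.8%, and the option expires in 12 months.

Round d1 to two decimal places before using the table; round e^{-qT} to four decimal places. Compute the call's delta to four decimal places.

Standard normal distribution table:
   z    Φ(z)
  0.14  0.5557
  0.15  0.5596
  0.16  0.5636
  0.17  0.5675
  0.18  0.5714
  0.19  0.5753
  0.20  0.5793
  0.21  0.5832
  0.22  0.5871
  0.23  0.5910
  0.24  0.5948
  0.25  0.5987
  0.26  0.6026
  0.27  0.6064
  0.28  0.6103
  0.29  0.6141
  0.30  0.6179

0.5728

σ√T = 0.35·√1 = 0.3500
d₁ = [ln(352/357) + (0.045 − 0.018 + 0.35²/2)·1] / 0.3500 = [-0.0141 + 0.0882] / 0.3500 = 0.2118 ≈ 0.21
N(d₁) = N(0.21) = 0.5832
Δ_call = e^(−qT)·N(d₁) = 0.9822·0.5832 = 0.5728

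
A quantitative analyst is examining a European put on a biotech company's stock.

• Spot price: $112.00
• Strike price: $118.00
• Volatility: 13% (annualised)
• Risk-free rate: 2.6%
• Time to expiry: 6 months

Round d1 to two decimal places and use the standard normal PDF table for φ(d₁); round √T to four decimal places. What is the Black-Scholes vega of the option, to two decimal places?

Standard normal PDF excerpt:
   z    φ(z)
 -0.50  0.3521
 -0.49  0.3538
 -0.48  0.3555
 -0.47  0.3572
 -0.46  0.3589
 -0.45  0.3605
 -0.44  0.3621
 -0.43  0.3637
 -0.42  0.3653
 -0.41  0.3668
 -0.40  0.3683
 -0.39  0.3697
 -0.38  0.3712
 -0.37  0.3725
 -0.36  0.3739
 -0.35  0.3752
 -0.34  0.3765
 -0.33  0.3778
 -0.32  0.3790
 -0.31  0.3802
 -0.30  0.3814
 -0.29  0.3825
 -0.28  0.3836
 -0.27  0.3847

σ√T = 0.13·√0.5 = 0.0919
d₁ = [ln(112/118) + (0.026 + 0.13²/2)·0.5] / 0.0919 = [-0.0522 + 0.0172] / 0.0919 = -0.3803 ≈ -0.38
√T = √0.5 = 0.7071
φ(d₁) = φ(-0.38) = 0.3712
vega = S·φ(d₁)·√T = 112·0.3712·0.7071 = 29.3973
(Vega is the same for a European call and put with the same parameters.)

29.40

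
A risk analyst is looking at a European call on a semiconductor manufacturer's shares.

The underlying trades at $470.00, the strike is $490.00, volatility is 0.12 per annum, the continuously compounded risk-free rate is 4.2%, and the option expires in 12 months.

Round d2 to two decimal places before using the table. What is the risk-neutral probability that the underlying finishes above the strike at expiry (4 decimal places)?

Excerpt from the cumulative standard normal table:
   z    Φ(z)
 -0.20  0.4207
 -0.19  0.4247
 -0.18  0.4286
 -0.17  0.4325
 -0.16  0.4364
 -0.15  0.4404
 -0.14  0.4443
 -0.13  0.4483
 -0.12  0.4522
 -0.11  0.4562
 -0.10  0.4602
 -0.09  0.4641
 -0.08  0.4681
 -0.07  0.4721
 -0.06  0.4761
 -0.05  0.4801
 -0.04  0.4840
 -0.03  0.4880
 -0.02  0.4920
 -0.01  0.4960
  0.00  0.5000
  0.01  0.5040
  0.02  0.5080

σ√T = 0.12 × 1.0000 = 0.1200
d₁ = [ln(470/490) + (0.042 + 0.12²/2)·1] / 0.1200 = [-0.0417 + 0.0492] / 0.1200 = 0.0627 ⇒ 0.06
d₂ = d₁ − σ√T = 0.0627 − 0.1200 = -0.0573 ⇒ -0.06
Pr(exercise) under Q = N(d₂) = 0.4761

0.4761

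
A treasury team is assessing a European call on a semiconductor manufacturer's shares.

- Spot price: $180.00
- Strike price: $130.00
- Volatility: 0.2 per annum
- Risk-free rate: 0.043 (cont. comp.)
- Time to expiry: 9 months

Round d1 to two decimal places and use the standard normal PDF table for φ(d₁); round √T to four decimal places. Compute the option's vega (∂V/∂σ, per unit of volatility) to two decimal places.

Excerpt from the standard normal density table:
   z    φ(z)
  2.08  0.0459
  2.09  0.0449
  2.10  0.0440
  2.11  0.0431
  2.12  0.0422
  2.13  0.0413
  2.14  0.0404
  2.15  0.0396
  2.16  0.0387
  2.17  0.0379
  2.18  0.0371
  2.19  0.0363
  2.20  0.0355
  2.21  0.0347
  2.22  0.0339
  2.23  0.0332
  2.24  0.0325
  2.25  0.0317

6.17

T = 0.75;  σ√T = 0.1732
ln(S/K) + (r + σ²/2)T = ln(180/130) + (0.043 + 0.2²/2)·0.75 = 0.3254 + 0.0473 = 0.3727
d₁ = 0.3727 / 0.1732 = 2.1516 ⇒ 2.15
√T = √0.75 = 0.8660
φ(d₁) = φ(2.15) = 0.0396
vega = S·φ(d₁)·√T = 180·0.0396·0.8660 = 6.1728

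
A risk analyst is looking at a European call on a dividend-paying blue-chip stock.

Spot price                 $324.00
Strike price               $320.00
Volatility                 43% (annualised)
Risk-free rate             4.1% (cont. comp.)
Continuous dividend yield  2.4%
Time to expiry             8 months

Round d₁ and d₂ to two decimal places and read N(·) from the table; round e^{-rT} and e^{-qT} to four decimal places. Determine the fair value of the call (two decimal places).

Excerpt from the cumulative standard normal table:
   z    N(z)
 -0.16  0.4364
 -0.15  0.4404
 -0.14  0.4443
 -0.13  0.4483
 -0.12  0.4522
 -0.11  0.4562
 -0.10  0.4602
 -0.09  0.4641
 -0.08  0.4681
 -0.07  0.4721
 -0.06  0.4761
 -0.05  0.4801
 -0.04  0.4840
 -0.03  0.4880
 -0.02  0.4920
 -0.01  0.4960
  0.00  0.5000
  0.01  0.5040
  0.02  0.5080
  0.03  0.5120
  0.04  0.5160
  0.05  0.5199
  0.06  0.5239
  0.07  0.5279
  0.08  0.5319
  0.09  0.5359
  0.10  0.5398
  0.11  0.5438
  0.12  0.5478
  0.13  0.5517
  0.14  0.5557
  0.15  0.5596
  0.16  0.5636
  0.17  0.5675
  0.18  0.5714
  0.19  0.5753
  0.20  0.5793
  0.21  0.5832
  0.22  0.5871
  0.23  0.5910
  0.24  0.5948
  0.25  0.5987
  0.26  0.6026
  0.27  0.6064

$47.61

T = 0.6667;  σ√T = 0.3511
d₁ = [ln(324/320) + (0.041 − 0.024 + ½·0.43²)·0.6667] / (σ√T) = (0.0124 + 0.0730) / 0.3511 = 0.2432 which rounds to 0.24
d₂ = 0.2432 − 0.3511 = -0.1079 which rounds to -0.11
exp(−qT) = exp(−0.024·0.6667) = 0.9841;  exp(−rT) = exp(−0.041·0.6667) = 0.9730
N(d₁) = N(0.24) = 0.5948;  N(d₂) = N(-0.11) = 0.4562
C = 324·0.9841·0.5948 − 320·0.9730·0.4562 = 189.6510 − 142.0424 = 47.6086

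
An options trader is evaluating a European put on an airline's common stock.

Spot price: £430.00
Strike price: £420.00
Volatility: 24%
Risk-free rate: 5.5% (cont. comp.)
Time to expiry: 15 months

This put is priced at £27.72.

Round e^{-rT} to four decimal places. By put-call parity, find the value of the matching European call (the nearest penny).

£65.61

e^(−rT) = e^(−0.055·1.25) = 0.9336
Put-call parity: C − P = S − K·e^(−rT) = 430 − 420·0.9336 = 430 − 392.1120 = 37.8880
C = P + (C − P) = 27.72 + (37.8880) = 65.6080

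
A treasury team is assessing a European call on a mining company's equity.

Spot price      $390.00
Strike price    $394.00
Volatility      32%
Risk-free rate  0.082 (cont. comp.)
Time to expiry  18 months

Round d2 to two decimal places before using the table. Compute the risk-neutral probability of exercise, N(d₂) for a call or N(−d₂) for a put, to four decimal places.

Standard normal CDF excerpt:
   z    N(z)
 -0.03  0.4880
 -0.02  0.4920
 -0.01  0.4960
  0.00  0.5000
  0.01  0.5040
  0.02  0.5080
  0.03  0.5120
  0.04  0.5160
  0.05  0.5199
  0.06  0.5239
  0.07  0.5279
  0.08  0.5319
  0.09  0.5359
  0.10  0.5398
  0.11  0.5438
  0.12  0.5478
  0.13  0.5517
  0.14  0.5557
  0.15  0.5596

0.5359

σ√T = 0.32 × 1.2247 = 0.3919
d₁ = [ln(390/394) + (0.082 + 0.32²/2)·1.5] / 0.3919 = [-0.0102 + 0.1998] / 0.3919 = 0.4838 which rounds to 0.48
d₂ = d₁ − σ√T = 0.4838 − 0.3919 = 0.0918 which rounds to 0.09
Risk-neutral Pr[S_T > K] = N(d₂) = N(0.09) = 0.5359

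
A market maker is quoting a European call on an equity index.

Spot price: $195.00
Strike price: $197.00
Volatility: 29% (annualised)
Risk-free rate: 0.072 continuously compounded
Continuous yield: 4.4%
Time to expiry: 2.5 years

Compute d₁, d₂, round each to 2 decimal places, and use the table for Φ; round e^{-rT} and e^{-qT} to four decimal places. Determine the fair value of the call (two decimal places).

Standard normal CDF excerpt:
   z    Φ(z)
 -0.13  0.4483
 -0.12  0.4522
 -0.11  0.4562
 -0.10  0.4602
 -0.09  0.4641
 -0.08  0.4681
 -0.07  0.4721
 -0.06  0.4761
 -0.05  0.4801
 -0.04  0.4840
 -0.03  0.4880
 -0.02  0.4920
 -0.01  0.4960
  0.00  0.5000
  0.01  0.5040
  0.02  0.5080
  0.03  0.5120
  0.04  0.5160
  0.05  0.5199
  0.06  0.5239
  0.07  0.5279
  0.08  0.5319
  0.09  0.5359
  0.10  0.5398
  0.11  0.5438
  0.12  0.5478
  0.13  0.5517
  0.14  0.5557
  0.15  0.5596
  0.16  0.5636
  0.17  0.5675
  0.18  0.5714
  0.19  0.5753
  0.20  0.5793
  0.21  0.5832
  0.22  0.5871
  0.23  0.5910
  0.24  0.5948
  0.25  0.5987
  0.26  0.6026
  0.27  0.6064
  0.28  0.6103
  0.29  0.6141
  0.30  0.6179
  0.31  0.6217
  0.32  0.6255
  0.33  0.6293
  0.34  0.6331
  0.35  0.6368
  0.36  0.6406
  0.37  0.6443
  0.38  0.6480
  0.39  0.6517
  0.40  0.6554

σ√T = 0.29·√2.5 = 0.4585
d₁ = [ln(195/197) + (0.072 − 0.044 + 0.29²/2)·2.5] / 0.4585 = [-0.0102 + 0.1751] / 0.4585 = 0.3597 which rounds to 0.36
d₂ = d₁ − σ√T = 0.3597 − 0.4585 = -0.0989 which rounds to -0.10
e^(−qT) = e^(−0.044·2.5) = 0.8958;  e^(−rT) = e^(−0.072·2.5) = 0.8353
C = 195·0.8958·N(0.36) − 197·0.8353·N(-0.10) = 195·0.8958·0.6406 − 197·0.8353·0.4602 = 111.9006 − 75.7278 = 36.1729

$36.17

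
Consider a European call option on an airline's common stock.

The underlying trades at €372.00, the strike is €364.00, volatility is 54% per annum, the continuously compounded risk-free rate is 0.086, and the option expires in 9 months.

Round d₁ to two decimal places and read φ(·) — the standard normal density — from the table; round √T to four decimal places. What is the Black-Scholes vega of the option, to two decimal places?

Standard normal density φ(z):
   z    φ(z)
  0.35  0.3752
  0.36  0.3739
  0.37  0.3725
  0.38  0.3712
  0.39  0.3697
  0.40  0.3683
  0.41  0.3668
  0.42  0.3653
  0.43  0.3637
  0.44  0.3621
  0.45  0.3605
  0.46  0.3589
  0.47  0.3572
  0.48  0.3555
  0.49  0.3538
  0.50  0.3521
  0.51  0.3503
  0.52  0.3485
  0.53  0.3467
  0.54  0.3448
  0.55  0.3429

117.68

σ√T = 0.54·√0.75 = 0.4677
d₁ = [ln(372/364) + (0.086 + 0.54²/2)·0.75] / 0.4677 = [0.0217 + 0.1739] / 0.4677 = 0.4182 ⇒ 0.42
√T = √0.75 = 0.8660
φ(d₁) = φ(0.42) = 0.3653
vega = S·φ(d₁)·√T = 372·0.3653·0.8660 = 117.6821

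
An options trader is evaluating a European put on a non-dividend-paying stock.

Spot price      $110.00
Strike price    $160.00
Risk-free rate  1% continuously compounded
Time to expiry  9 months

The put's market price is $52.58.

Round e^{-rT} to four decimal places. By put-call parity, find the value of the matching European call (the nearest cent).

$3.78

e^(−rT) = e^(−0.01·0.75) = 0.9925
Put-call parity: C − P = S − K·e^(−rT) = 110 − 160·0.9925 = 110 − 158.8000 = -48.8000
C = P + (C − P) = 52.58 + (-48.8000) = 3.7800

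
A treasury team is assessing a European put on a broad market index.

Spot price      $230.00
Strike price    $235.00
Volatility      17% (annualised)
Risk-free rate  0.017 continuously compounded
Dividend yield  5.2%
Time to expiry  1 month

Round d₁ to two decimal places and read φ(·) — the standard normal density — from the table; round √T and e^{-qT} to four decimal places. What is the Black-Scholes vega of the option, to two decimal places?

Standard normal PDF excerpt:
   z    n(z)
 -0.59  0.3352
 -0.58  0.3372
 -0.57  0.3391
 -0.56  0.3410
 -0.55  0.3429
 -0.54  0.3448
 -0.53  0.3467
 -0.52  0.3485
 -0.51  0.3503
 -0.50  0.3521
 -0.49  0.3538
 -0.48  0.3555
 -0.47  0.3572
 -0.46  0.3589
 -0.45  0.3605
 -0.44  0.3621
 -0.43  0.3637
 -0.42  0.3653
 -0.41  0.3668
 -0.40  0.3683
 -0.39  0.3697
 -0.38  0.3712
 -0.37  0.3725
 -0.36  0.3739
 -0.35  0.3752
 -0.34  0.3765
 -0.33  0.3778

σ√T = 0.17 × 0.2887 = 0.0491
d₁ = [ln(230/235) + (0.017 − 0.052 + 0.17²/2)·0.08333] / 0.0491 = [-0.0215 − 0.0017] / 0.0491 = -0.4731 which rounds to -0.47
√T = √0.08333 = 0.2887
φ(d₁) = φ(-0.47) = 0.3572
exp(−qT) = exp(−0.052·0.08333) = 0.9957
vega = S·exp(−qT)·φ(d₁)·√T = 230·0.9957·0.3572·0.2887 = 23.6164

23.62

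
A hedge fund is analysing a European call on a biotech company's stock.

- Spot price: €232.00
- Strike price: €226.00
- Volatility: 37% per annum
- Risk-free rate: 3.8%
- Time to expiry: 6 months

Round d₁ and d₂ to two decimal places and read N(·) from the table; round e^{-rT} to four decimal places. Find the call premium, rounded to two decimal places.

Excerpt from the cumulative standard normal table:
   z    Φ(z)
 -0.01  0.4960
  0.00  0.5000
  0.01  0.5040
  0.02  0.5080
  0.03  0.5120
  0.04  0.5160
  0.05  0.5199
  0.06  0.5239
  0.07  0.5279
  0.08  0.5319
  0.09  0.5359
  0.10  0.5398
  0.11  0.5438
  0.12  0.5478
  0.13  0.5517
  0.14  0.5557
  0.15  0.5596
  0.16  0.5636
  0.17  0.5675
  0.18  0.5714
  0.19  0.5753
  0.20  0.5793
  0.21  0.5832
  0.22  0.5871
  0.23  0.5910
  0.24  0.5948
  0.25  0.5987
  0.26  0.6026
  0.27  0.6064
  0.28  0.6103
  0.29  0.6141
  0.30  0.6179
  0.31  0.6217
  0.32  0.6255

€28.93

T = 0.5;  σ√T = 0.2616
d₁ = [ln(232/226) + (0.038 + 0.37²/2)·0.5] / 0.2616 = [0.0262 + 0.0532] / 0.2616 = 0.3036 which rounds to 0.30
d₂ = d₁ − σ√T = 0.3036 − 0.2616 = 0.0420 which rounds to 0.04
e^(−rT) = e^(−0.038·0.5) = 0.9812
C = 232·N(0.30) − 226·0.9812·N(0.04) = 232·0.6179 − 226·0.9812·0.5160 = 143.3528 − 114.4236 = 28.9292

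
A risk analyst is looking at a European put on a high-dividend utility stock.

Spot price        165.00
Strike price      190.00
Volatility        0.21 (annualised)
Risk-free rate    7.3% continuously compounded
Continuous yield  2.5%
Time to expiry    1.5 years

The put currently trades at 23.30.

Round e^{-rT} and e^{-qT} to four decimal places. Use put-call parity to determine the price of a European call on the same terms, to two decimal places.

e^(−qT) = e^(−0.025·1.5) = 0.9632;  e^(−rT) = e^(−0.073·1.5) = 0.8963
Put-call parity: C − P = S·e^(−qT) − K·e^(−rT) = 165·0.9632 − 190·0.8963 = 158.9280 − 170.2970 = -11.3690
C = P + (C − P) = 23.30 + (-11.3690) = 11.9310

11.93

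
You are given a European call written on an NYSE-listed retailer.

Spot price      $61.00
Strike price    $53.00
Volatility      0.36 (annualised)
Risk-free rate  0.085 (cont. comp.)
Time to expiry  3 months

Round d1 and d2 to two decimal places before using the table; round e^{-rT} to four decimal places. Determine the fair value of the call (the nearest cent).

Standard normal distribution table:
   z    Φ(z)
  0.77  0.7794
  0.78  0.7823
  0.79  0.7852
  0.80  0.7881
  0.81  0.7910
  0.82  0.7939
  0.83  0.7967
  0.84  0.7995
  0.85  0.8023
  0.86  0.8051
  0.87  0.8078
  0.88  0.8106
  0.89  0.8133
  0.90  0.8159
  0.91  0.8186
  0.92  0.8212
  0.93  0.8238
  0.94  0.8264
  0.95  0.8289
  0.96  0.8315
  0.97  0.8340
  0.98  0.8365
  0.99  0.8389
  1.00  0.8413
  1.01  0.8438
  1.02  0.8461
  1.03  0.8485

$10.13

σ√T = 0.36 × 0.5000 = 0.1800
d₁ = [ln(61/53) + (0.085 + 0.36²/2)·0.25] / 0.1800 = [0.1406 + 0.0374] / 0.1800 = 0.9891 ⇒ 0.99
d₂ = d₁ − σ√T = 0.9891 − 0.1800 = 0.8091 ⇒ 0.81
exp(−rT) = exp(−0.085·0.25) = 0.9790
C = 61·N(0.99) − 53·0.9790·N(0.81) = 61·0.8389 − 53·0.9790·0.7910 = 51.1729 − 41.0426 = 10.1303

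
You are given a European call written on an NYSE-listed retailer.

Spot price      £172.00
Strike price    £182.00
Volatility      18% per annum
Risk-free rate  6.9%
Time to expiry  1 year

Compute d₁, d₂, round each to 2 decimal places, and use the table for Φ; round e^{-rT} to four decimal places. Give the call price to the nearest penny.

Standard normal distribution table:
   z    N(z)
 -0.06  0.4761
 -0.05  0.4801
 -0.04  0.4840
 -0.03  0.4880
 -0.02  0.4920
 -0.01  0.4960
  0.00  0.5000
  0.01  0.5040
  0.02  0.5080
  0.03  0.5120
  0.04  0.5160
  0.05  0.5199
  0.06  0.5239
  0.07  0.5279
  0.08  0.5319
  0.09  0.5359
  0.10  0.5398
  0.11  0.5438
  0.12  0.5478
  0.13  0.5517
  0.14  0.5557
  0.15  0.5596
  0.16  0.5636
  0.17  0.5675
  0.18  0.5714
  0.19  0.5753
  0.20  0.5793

T = 1;  σ√T = 0.1800
ln(S/K) + (r + σ²/2)T = ln(172/182) + (0.069 + 0.18²/2)·1 = -0.0565 + 0.0852 = 0.0287
d₁ = 0.0287 / 0.1800 = 0.1594 which rounds to 0.16
d₂ = d₁ − σ√T = 0.1594 − 0.1800 = -0.0206 which rounds to -0.02
e^(−rT) = e^(−0.069·1) = 0.9333
C = 172·N(0.16) − 182·0.9333·N(-0.02) = 172·0.5636 − 182·0.9333·0.4920 = 96.9392 − 83.5714 = 13.3678

£13.37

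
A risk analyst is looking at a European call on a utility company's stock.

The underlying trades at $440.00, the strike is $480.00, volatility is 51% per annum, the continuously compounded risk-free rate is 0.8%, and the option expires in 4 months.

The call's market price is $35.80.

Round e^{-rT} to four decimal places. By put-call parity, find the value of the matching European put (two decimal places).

exp(−rT) = exp(−0.008·0.3333) = 0.9973
Put-call parity: C − P = S − K·e^(−rT) = 440 − 480·0.9973 = 440 − 478.7040 = -38.7040
P = C − (C − P) = 35.80 − (-38.7040) = 74.5040

$74.50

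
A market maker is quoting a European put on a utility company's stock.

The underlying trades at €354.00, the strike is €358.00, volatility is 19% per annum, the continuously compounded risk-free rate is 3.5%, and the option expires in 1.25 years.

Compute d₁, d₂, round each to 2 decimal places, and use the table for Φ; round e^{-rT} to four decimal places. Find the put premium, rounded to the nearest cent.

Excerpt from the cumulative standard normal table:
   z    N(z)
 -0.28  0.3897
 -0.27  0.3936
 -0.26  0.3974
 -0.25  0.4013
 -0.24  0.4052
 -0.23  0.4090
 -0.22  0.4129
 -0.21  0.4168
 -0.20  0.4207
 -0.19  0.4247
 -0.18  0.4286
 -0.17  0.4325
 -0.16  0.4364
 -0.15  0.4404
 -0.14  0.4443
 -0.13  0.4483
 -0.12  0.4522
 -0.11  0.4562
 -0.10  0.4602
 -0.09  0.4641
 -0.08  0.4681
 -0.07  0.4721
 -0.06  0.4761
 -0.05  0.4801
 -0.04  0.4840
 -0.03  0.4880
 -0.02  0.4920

σ√T = 0.19·√1.25 = 0.2124
d₁ = [ln(354/358) + (0.035 + 0.19²/2)·1.25] / 0.2124 = [-0.0112 + 0.0663] / 0.2124 = 0.2593 ≈ 0.26
d₂ = d₁ − σ√T = 0.2593 − 0.2124 = 0.0468 ≈ 0.05
exp(−rT) = exp(−0.035·1.25) = 0.9572
N(−d₂) = N(-0.05) = 0.4801;  N(−d₁) = N(-0.26) = 0.3974
P = 358·0.9572·0.4801 − 354·0.3974 = 164.5195 − 140.6796 = 23.8399

€23.84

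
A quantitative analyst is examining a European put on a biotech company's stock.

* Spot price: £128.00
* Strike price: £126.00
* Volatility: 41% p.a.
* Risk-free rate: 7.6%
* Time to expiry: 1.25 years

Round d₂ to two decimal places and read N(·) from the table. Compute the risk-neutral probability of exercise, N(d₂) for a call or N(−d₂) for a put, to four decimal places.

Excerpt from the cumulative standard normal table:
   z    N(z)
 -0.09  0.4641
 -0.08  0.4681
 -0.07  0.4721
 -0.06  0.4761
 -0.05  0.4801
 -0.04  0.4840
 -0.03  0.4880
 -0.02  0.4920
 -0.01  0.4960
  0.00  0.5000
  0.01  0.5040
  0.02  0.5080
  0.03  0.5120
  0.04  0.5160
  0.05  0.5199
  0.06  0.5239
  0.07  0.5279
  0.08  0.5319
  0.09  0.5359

0.4960

σ√T = 0.41·√1.25 = 0.4584
ln(S/K) + (r + σ²/2)T = ln(128/126) + (0.076 + 0.41²/2)·1.25 = 0.0157 + 0.2001 = 0.2158
d₁ = 0.2158 / 0.4584 = 0.4708 which rounds to 0.47
d₂ = d₁ − σ√T = 0.4708 − 0.4584 = 0.0124 which rounds to 0.01
Risk-neutral Pr[S_T < K] = N(−d₂) = N(-0.01) = 0.4960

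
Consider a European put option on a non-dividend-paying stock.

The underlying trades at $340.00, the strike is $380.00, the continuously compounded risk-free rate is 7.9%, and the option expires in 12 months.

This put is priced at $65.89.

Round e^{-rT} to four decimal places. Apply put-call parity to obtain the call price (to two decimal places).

e^(−rT) = e^(−0.079·1) = 0.9240
Put-call parity: C − P = S − K·e^(−rT) = 340 − 380·0.9240 = 340 − 351.1200 = -11.1200
C = P + (C − P) = 65.89 + (-11.1200) = 54.7700

$54.77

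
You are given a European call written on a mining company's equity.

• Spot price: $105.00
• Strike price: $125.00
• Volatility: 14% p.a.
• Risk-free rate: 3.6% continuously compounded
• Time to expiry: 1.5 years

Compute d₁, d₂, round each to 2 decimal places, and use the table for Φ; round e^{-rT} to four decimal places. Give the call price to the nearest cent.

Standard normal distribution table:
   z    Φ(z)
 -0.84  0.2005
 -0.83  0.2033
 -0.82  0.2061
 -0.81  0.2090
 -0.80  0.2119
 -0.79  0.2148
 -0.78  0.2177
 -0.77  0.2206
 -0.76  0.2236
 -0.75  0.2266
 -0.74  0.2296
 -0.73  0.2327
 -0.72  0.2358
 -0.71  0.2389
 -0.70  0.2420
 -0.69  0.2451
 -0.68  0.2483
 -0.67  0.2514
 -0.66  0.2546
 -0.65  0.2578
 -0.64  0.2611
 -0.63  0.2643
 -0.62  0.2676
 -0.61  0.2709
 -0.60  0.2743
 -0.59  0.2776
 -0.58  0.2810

$2.66

σ√T = 0.14 × 1.2247 = 0.1715
d₁ = [ln(105/125) + (0.036 + ½·0.14²)·1.5] / (σ√T) = (-0.1744 + 0.0687) / 0.1715 = -0.6162 which rounds to -0.62
d₂ = -0.6162 − 0.1715 = -0.7876 which rounds to -0.79
exp(−rT) = exp(−0.036·1.5) = 0.9474
N(d₁) = N(-0.62) = 0.2676;  N(d₂) = N(-0.79) = 0.2148
C = 105·0.2676 − 125·0.9474·0.2148 = 28.0980 − 25.4377 = 2.6603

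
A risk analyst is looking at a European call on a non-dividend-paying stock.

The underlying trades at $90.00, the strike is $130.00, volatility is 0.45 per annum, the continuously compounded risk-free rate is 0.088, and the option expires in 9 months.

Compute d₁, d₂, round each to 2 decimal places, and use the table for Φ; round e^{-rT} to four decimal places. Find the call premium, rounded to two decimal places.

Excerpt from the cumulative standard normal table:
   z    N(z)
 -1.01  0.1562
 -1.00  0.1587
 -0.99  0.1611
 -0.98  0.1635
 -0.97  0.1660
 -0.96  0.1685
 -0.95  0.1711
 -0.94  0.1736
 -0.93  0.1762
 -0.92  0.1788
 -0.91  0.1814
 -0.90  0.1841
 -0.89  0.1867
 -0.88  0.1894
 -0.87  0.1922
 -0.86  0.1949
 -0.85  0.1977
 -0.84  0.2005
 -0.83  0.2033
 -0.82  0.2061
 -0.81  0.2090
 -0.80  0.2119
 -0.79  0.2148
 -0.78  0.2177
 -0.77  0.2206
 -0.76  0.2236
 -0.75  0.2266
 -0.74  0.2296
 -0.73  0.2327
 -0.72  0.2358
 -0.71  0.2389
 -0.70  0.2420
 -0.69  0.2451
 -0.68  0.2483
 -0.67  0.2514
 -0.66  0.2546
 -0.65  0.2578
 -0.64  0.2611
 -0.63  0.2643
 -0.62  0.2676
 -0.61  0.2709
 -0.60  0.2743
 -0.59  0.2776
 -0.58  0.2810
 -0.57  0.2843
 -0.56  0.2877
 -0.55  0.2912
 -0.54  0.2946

$5.09

σ√T = 0.45 × 0.8660 = 0.3897
d₁ = [ln(90/130) + (0.088 + 0.45²/2)·0.75] / 0.3897 = [-0.3677 + 0.1419] / 0.3897 = -0.5794 ≈ -0.58
d₂ = d₁ − σ√T = -0.5794 − 0.3897 = -0.9691 ≈ -0.97
exp(−rT) = exp(−0.088·0.75) = 0.9361
C = 90·N(-0.58) − 130·0.9361·N(-0.97) = 90·0.2810 − 130·0.9361·0.1660 = 25.2900 − 20.2010 = 5.0890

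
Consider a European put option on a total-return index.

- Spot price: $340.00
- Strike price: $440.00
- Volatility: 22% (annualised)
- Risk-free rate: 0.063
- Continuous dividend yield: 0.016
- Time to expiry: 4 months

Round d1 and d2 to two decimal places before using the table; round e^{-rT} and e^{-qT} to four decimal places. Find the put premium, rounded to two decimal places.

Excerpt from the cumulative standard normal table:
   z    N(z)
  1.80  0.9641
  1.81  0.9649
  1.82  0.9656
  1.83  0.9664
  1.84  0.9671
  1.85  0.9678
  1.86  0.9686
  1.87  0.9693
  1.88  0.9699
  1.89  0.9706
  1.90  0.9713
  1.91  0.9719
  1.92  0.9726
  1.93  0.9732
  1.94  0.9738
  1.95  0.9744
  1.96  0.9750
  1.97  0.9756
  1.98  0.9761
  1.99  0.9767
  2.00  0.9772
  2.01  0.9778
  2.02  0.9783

T = 0.3333;  σ√T = 0.1270
ln(S/K) + (r − q + σ²/2)T = ln(340/440) + (0.063 − 0.016 + 0.22²/2)·0.3333 = -0.2578 + 0.0237 = -0.2341
d₁ = -0.2341 / 0.1270 = -1.8430 ≈ -1.84
d₂ = d₁ − σ√T = -1.8430 − 0.1270 = -1.9700 ≈ -1.97
e^(−qT) = e^(−0.016·0.3333) = 0.9947;  e^(−rT) = e^(−0.063·0.3333) = 0.9792
N(−d₂) = N(1.97) = 0.9756;  N(−d₁) = N(1.84) = 0.9671
P = 440·0.9792·0.9756 − 340·0.9947·0.9671 = 420.3353 − 327.0713 = 93.2640

$93.26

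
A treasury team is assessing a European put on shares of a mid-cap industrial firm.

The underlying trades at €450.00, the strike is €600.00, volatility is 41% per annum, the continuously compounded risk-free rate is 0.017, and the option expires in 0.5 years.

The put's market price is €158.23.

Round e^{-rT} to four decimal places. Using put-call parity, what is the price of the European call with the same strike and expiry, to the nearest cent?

€13.33

e^(−rT) = e^(−0.017·0.5) = 0.9915
Put-call parity: C − P = S − K·e^(−rT) = 450 − 600·0.9915 = 450 − 594.9000 = -144.9000
C = P + (C − P) = 158.23 + (-144.9000) = 13.3300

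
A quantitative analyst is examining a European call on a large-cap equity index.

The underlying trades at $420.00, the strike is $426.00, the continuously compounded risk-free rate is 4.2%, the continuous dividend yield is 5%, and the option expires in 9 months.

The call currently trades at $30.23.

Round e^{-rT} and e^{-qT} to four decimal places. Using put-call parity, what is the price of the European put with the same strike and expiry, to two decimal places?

$38.48

exp(−qT) = exp(−0.05·0.75) = 0.9632;  exp(−rT) = exp(−0.042·0.75) = 0.9690
Put-call parity: C − P = S·e^(−qT) − K·e^(−rT) = 420·0.9632 − 426·0.9690 = 404.5440 − 412.7940 = -8.2500
P = C − (C − P) = 30.23 − (-8.2500) = 38.4800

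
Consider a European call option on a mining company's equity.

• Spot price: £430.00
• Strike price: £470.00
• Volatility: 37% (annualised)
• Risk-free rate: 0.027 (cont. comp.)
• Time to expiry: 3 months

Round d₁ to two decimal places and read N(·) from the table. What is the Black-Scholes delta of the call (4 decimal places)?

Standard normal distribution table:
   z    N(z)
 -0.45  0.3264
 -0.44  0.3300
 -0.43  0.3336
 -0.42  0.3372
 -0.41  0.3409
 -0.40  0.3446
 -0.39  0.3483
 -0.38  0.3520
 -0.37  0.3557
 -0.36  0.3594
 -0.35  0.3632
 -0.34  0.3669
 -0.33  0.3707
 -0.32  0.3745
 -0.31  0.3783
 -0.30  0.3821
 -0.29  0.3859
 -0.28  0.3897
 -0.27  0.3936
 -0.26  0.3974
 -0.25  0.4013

T = 0.25;  σ√T = 0.1850
d₁ = [ln(430/470) + (0.027 + ½·0.37²)·0.25] / (σ√T) = (-0.0889 + 0.0239) / 0.1850 = -0.3518 ⇒ -0.35
N(d₁) = N(-0.35) = 0.3632
Δ_call = N(d₁) = 0.3632

0.3632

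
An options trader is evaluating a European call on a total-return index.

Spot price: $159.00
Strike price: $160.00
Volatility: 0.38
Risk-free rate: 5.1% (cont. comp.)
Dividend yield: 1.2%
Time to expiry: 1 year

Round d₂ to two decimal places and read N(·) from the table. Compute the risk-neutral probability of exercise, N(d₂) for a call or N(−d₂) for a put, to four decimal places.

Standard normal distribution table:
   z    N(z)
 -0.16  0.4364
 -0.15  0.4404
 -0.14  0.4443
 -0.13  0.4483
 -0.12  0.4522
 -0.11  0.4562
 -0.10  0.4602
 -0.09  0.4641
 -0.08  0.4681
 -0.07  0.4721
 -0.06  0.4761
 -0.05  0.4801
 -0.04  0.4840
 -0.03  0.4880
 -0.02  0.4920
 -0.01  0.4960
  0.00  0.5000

0.4602

σ√T = 0.38 × 1.0000 = 0.3800
ln(S/K) + (r − q + σ²/2)T = ln(159/160) + (0.051 − 0.012 + 0.38²/2)·1 = -0.0063 + 0.1112 = 0.1049
d₁ = 0.1049 / 0.3800 = 0.2761 ≈ 0.28
d₂ = d₁ − σ√T = 0.2761 − 0.3800 = -0.1039 ≈ -0.10
Pr(exercise) under Q = N(d₂) = 0.4602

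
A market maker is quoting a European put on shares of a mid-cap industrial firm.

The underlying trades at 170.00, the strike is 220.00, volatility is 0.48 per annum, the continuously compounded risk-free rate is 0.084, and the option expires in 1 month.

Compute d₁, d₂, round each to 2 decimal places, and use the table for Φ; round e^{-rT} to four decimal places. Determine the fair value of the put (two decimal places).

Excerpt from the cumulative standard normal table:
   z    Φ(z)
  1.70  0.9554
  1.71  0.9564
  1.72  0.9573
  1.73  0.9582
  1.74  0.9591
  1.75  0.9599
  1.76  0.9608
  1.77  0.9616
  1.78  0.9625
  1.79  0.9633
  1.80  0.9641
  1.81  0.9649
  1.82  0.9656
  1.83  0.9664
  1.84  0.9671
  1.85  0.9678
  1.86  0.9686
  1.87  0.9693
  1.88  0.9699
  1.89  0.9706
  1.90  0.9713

σ√T = 0.48 × 0.2887 = 0.1386
d₁ = [ln(170/220) + (0.084 + 0.48²/2)·0.08333] / 0.1386 = [-0.2578 + 0.0166] / 0.1386 = -1.7409 → -1.74
d₂ = d₁ − σ√T = -1.7409 − 0.1386 = -1.8795 → -1.88
exp(−rT) = exp(−0.084·0.08333) = 0.9930
N(−d₂) = N(1.88) = 0.9699;  N(−d₁) = N(1.74) = 0.9591
P = 220·0.9930·0.9699 − 170·0.9591 = 211.8844 − 163.0470 = 48.8374

48.84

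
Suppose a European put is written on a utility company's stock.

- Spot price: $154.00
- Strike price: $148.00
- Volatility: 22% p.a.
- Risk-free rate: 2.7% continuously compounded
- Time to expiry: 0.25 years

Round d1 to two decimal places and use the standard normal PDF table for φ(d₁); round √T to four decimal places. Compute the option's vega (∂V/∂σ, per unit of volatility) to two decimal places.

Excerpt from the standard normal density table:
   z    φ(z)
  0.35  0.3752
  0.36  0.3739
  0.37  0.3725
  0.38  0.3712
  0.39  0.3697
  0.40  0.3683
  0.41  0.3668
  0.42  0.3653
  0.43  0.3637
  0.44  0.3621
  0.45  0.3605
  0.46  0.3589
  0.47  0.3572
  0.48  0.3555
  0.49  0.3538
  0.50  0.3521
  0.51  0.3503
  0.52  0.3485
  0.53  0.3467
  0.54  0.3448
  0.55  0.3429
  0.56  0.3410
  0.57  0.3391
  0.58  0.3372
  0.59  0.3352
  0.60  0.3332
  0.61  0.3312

27.37

σ√T = 0.22·√0.25 = 0.1100
d₁ = [ln(154/148) + (0.027 + ½·0.22²)·0.25] / (σ√T) = (0.0397 + 0.0128) / 0.1100 = 0.4776 ⇒ 0.48
√T = √0.25 = 0.5000
φ(d₁) = φ(0.48) = 0.3555
vega = S·φ(d₁)·√T = 154·0.3555·0.5000 = 27.3735
(The call has the same vega.)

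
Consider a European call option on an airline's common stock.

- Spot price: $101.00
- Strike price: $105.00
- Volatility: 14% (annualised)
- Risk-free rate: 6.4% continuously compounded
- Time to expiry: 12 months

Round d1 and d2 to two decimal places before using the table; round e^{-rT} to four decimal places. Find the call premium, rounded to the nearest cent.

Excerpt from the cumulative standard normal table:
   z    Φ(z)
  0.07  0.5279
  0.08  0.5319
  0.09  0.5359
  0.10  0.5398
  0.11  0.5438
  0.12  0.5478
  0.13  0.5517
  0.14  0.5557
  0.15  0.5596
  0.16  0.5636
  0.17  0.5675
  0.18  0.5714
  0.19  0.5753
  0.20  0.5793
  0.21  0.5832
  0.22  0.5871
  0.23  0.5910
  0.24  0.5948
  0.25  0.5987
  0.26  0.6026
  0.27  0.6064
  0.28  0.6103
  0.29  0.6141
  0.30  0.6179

$6.91

σ√T = 0.14 × 1.0000 = 0.1400
d₁ = [ln(101/105) + (0.064 + ½·0.14²)·1] / (σ√T) = (-0.0388 + 0.0738) / 0.1400 = 0.2497 ≈ 0.25
d₂ = 0.2497 − 0.1400 = 0.1097 ≈ 0.11
e^(−rT) = e^(−0.064·1) = 0.9380
C = 101·N(0.25) − 105·0.9380·N(0.11) = 101·0.5987 − 105·0.9380·0.5438 = 60.4687 − 53.5589 = 6.9098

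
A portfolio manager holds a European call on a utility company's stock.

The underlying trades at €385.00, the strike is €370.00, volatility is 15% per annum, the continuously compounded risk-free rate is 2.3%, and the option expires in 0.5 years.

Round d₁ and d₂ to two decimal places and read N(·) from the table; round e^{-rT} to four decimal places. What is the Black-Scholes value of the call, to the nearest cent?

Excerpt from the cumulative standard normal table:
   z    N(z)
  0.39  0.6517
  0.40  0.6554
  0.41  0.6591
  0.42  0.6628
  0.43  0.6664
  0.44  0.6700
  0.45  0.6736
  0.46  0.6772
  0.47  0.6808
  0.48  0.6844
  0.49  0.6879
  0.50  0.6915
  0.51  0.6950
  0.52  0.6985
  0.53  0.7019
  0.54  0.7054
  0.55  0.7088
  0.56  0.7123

€27.82

σ√T = 0.15 × 0.7071 = 0.1061
ln(S/K) + (r + σ²/2)T = ln(385/370) + (0.023 + 0.15²/2)·0.5 = 0.0397 + 0.0171 = 0.0569
d₁ = 0.0569 / 0.1061 = 0.5361 which rounds to 0.54
d₂ = d₁ − σ√T = 0.5361 − 0.1061 = 0.4301 which rounds to 0.43
e^(−rT) = e^(−0.023·0.5) = 0.9886
N(d₁) = N(0.54) = 0.7054;  N(d₂) = N(0.43) = 0.6664
C = 385·0.7054 − 370·0.9886·0.6664 = 271.5790 − 243.7571 = 27.8219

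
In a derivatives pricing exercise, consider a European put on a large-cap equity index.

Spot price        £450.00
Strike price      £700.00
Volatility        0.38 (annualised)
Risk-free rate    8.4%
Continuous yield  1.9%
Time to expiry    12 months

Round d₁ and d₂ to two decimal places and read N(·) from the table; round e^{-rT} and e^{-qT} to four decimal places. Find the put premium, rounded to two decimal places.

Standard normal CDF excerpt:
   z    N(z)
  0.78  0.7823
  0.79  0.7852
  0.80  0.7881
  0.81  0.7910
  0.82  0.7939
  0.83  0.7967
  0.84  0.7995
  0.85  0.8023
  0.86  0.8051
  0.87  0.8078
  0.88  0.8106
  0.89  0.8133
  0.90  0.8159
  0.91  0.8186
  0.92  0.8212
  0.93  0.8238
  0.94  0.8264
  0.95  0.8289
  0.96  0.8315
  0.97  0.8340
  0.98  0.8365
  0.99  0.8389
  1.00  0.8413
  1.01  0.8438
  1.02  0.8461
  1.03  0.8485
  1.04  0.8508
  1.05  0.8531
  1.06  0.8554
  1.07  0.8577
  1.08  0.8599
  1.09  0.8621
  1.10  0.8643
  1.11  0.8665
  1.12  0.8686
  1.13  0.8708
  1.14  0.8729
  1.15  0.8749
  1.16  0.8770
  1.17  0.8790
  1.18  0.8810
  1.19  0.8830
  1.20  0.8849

£219.02

T = 1;  σ√T = 0.3800
d₁ = [ln(450/700) + (0.084 − 0.019 + ½·0.38²)·1] / (σ√T) = (-0.4418 + 0.1372) / 0.3800 = -0.8017 → -0.80
d₂ = -0.8017 − 0.3800 = -1.1817 → -1.18
exp(−qT) = exp(−0.019·1) = 0.9812;  exp(−rT) = exp(−0.084·1) = 0.9194
P = 700·0.9194·N(1.18) − 450·0.9812·N(0.80) = 700·0.9194·0.8810 − 450·0.9812·0.7881 = 566.9940 − 347.9777 = 219.0163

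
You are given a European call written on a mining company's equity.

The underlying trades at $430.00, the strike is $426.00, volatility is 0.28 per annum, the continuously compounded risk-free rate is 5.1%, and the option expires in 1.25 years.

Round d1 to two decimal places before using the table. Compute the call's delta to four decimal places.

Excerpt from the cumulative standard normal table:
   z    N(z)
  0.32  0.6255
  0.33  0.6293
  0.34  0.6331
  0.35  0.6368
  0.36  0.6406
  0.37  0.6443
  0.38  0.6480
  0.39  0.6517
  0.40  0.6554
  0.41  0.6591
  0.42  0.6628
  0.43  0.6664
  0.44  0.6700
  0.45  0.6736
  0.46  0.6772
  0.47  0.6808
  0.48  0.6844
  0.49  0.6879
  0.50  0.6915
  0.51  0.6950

σ√T = 0.28 × 1.1180 = 0.3130
d₁ = [ln(430/426) + (0.051 + 0.28²/2)·1.25] / 0.3130 = [0.0093 + 0.1128] / 0.3130 = 0.3900 which rounds to 0.39
N(d₁) = N(0.39) = 0.6517
Δ_call = N(d₁) = 0.6517

0.6517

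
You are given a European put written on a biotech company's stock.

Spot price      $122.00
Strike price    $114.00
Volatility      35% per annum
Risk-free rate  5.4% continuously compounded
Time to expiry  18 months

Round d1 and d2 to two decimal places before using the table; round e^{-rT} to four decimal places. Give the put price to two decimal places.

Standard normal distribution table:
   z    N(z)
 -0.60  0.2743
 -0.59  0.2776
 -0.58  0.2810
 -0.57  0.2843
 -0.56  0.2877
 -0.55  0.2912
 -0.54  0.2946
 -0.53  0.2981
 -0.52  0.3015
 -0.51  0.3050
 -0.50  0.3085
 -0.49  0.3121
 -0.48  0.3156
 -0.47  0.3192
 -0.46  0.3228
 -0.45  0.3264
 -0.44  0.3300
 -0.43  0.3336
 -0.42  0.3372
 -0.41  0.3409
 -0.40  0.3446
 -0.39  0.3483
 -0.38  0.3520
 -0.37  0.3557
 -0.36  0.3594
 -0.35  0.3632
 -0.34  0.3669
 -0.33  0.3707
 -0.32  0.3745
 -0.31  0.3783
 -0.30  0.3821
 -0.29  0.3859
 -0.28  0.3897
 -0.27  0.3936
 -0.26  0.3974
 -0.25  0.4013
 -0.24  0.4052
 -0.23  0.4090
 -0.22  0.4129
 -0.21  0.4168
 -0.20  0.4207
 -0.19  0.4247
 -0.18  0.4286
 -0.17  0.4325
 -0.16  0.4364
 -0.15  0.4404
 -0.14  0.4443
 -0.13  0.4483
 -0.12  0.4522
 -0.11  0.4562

σ√T = 0.35 × 1.2247 = 0.4287
d₁ = [ln(122/114) + (0.054 + 0.35²/2)·1.5] / 0.4287 = [0.0678 + 0.1729] / 0.4287 = 0.5615 → 0.56
d₂ = d₁ − σ√T = 0.5615 − 0.4287 = 0.1329 → 0.13
exp(−rT) = exp(−0.054·1.5) = 0.9222
P = 114·0.9222·N(-0.13) − 122·N(-0.56) = 114·0.9222·0.4483 − 122·0.2877 = 47.1301 − 35.0994 = 12.0307

$12.03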